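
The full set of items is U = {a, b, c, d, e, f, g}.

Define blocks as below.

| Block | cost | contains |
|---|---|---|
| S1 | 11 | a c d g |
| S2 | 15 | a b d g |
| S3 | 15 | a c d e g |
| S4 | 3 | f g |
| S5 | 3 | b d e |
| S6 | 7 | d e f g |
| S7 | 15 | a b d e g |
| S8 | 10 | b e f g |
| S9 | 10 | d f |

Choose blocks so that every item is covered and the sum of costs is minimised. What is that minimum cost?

17

S1, S4, S5 together cover every item (S1 ∪ S4 ∪ S5 = {a, b, c, d, e, f, g}); total cost 11 + 3 + 3 = 17.
No covering selection has total cost below 17.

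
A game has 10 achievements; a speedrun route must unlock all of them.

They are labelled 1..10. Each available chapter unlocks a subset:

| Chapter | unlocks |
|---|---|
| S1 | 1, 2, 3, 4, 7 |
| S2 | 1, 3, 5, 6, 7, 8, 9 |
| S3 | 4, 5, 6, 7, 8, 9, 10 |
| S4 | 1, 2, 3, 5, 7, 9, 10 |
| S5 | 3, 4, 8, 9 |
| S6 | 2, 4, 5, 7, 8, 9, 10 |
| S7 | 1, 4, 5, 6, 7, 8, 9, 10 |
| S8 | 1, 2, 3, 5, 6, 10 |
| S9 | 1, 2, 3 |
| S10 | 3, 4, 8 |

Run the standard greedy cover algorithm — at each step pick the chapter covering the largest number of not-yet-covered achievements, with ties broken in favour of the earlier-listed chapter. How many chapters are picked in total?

Greedy: pick S7 (covers 8 new) → pick S1 (covers 2 new). Total picks: 2.

2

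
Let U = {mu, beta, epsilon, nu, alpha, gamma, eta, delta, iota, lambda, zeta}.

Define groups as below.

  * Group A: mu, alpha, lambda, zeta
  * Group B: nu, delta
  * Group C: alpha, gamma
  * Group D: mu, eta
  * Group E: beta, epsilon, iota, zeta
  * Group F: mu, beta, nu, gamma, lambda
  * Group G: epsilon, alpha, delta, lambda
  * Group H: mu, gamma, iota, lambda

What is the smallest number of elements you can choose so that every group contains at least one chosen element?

4

Take T = {mu, alpha, delta, iota}. Each listed group contains at least one of these, so T is a hitting set of size 4.
The groups B, C, D, E are pairwise disjoint, so any hitting set needs a separate element for each — at least 4. Hence 4 is optimal.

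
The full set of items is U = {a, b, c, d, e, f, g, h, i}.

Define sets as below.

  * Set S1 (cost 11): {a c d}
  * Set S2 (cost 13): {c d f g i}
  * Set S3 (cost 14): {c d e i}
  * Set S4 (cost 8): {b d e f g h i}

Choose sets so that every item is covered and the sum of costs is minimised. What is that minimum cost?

19

S1, S4 together cover every item (S1 ∪ S4 = {a, b, c, d, e, f, g, h, i}); total cost 11 + 8 = 19.
No covering selection has total cost below 19.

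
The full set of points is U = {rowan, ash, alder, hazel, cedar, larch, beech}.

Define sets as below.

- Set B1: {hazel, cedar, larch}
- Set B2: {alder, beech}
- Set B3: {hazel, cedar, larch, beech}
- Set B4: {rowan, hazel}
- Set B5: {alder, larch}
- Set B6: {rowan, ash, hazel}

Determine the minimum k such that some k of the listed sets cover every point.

3

B1 and B2 and B6 together: B1 ∪ B2 ∪ B6 = {rowan, ash, alder, hazel, cedar, larch, beech} — every point is covered.
Only B6 contains ash, so B6 is forced; the remaining 4 points need at least 2 more sets (each remaining set adds at most 3) — so at least 3 sets are needed, and 3 is optimal.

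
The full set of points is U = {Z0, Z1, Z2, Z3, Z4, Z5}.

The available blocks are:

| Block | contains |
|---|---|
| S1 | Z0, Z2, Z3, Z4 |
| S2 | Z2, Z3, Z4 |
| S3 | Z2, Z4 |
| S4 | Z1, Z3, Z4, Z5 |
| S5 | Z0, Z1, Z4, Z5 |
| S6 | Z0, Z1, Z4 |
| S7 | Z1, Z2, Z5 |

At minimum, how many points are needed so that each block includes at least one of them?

2

The 2 points {Z1, Z2} hit every block.
No single point lies in every block, so at least 2 are needed and 2 is optimal.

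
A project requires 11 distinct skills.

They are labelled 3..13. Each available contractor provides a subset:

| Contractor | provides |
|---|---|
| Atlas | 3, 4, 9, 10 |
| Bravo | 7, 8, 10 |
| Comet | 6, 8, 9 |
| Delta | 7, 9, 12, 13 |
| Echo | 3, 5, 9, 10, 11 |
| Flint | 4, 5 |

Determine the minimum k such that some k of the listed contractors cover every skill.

Atlas and Comet and Delta and Echo together: Atlas ∪ Comet ∪ Delta ∪ Echo = {3, 4, 5, 6, 7, 8, 9, 10, 11, 12, 13} — every skill is covered.
No 3 of the 6 contractors cover everything (all 20 combinations miss at least one skill), so 4 is optimal.

4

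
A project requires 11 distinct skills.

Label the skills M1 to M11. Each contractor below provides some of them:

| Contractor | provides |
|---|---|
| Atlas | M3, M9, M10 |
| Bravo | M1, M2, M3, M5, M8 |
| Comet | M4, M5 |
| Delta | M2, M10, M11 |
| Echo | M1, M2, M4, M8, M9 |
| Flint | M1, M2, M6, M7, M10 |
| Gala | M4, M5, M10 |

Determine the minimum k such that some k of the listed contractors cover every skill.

Take {Bravo, Delta, Echo, Flint}. Their union is {M1, M2, M3, M4, M5, M6, M7, M8, M9, M10, M11}, which is all 11 skills.
No 3 of the 7 contractors cover everything (all 35 combinations miss at least one skill), so 4 is optimal.

4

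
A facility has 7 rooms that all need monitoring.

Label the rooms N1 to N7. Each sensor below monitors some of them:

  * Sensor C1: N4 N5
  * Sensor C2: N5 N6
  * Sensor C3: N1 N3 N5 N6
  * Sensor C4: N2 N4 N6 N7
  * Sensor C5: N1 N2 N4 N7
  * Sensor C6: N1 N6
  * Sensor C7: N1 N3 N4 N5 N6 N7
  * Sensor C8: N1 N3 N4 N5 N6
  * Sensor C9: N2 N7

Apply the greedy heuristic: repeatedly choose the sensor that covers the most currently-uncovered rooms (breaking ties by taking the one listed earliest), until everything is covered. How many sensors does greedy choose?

Greedy: pick C7 (covers 6 new) → pick C4 (covers 1 new). Total picks: 2.

2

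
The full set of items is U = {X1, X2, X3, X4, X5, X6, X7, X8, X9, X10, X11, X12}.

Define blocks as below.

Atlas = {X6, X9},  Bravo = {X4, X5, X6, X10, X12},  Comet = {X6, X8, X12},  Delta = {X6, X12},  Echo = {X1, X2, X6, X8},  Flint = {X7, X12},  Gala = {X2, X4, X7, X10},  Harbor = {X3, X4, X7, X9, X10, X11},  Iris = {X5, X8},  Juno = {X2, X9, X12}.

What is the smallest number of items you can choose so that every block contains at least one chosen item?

Take H = {X6, X8, X10, X12}. Each listed block contains at least one of these, so H is a hitting set of size 4.
No choice of 3 items meets every block, so 4 is the minimum.

4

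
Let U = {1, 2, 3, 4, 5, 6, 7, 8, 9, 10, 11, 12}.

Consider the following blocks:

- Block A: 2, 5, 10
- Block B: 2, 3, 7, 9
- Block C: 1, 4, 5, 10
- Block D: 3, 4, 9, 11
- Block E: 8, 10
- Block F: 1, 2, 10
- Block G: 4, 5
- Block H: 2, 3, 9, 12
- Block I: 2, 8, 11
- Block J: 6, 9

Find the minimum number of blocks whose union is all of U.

5

B, C, H, I, and J cover everything between them: the union {1, 2, 3, 4, 5, 6, 7, 8, 9, 10, 11, 12} is all of U.
No 4 of the 10 blocks cover everything (all 210 combinations miss at least one point), so 5 is optimal.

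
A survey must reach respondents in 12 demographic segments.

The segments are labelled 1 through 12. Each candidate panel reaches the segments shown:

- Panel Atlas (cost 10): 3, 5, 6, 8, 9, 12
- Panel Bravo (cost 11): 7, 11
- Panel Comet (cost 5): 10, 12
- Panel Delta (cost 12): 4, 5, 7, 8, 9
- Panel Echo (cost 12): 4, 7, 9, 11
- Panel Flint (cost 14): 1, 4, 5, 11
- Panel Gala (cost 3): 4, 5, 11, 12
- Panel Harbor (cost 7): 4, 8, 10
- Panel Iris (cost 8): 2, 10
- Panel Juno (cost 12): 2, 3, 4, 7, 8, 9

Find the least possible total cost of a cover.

Atlas, Comet, Flint, Juno together cover every segment (Atlas ∪ Comet ∪ Flint ∪ Juno = {1, 2, 3, 4, 5, 6, 7, 8, 9, 10, 11, 12}); total cost 10 + 5 + 14 + 12 = 41.
The greedy pick Gala, Juno, Comet, Atlas, Flint costs 44; no covering selection beats 41.

41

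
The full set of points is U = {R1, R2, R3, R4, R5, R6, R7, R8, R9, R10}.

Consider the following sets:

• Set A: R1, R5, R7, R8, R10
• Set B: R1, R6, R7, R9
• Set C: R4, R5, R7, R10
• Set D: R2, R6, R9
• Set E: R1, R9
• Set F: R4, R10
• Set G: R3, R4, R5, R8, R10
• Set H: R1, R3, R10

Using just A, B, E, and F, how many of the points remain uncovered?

2

Union of A, B, E, F = {R1, R4, R5, R6, R7, R8, R9, R10}.
Not covered: R2, R3 — 2 points.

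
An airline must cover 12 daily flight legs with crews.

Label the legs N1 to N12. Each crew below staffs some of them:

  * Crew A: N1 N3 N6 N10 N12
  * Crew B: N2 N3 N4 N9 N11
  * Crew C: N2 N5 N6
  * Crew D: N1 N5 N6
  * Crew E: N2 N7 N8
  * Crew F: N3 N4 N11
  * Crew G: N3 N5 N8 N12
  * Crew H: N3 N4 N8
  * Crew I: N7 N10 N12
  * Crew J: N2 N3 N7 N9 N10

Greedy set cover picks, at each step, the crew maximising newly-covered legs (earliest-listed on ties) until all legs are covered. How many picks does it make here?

Greedy: pick A (covers 5 new) → pick B (covers 4 new) → pick E (covers 2 new) → pick C (covers 1 new). Total picks: 4.

4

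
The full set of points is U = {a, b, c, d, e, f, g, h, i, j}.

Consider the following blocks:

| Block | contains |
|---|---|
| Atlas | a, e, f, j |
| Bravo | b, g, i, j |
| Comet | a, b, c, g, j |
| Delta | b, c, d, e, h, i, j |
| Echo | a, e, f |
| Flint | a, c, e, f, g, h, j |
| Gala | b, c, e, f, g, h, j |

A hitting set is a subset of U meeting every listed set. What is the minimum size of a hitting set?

2

Take T = {b, f}. Each listed block contains at least one of these, so T is a hitting set of size 2.
The blocks Bravo, Echo are pairwise disjoint, so any hitting set needs a separate point for each — at least 2. Hence 2 is optimal.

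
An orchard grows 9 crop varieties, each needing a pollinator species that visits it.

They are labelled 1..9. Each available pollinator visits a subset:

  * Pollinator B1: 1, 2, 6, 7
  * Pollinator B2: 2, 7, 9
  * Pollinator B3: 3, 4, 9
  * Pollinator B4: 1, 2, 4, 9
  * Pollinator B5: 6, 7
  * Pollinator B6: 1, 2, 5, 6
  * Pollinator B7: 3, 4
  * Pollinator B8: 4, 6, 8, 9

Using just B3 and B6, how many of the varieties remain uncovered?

Union of B3, B6 = {1, 2, 3, 4, 5, 6, 9}.
Not covered: 7, 8 — 2 varieties.

2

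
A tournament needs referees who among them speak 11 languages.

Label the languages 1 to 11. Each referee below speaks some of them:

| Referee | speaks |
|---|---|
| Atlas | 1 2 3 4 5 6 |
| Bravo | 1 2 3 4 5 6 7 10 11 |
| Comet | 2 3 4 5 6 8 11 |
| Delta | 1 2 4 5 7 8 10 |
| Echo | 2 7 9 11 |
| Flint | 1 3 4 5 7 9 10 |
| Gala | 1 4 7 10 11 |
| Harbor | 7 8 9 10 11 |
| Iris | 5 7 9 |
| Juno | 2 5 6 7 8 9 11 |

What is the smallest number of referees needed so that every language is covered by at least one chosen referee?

2

Take {Atlas, Harbor}. Their union is {1, 2, 3, 4, 5, 6, 7, 8, 9, 10, 11}, which is all 11 languages.
No single referee has all 11 languages (the largest, Bravo, has 9), so 2 is optimal.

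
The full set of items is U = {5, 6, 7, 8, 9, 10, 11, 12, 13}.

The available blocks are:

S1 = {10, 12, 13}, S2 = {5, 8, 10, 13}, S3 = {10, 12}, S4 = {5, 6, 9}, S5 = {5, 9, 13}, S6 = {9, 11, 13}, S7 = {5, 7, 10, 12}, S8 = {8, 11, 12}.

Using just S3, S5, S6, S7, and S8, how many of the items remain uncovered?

1

Union of S3, S5, S6, S7, S8 = {5, 7, 8, 9, 10, 11, 12, 13}.
Not covered: 6 — 1 item.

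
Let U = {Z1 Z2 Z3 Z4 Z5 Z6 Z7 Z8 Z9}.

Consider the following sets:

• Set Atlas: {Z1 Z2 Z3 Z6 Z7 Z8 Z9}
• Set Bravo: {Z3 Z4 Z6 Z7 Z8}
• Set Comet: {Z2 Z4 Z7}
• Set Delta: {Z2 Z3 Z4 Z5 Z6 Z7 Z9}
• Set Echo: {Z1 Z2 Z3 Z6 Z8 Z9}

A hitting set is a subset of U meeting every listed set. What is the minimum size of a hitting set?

The 2 points {Z7, Z8} hit every set.
No single point lies in every set, so at least 2 are needed and 2 is optimal.

2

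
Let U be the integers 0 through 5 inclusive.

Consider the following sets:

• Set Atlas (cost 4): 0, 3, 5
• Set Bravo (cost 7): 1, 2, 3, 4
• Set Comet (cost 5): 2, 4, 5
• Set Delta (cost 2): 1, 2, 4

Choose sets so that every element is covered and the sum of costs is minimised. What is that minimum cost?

Atlas, Delta together cover every element (Atlas ∪ Delta = {0, 1, 2, 3, 4, 5}); total cost 4 + 2 = 6.
No covering selection has total cost below 6.

6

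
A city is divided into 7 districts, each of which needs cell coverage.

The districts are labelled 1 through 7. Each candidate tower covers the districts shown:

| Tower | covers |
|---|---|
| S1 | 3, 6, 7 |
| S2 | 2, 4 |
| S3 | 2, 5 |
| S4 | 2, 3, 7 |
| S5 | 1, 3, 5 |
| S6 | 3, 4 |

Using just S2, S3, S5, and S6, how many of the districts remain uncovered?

Union of S2, S3, S5, S6 = {1, 2, 3, 4, 5}.
Not covered: 6, 7 — 2 districts.

2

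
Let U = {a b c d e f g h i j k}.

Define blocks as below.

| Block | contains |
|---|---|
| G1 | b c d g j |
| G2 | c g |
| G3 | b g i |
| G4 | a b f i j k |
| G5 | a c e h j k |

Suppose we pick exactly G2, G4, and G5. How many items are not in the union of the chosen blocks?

Union of G2, G4, G5 = {a, b, c, e, f, g, h, i, j, k}.
Not covered: d — 1 item.

1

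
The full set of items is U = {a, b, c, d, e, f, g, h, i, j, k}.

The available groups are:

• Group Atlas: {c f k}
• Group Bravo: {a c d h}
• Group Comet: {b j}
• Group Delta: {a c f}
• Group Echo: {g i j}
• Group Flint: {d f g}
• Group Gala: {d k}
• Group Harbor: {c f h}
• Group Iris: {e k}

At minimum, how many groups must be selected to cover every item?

Take {Atlas, Bravo, Comet, Echo, Iris}. Their union is {a, b, c, d, e, f, g, h, i, j, k}, which is all 11 items.
No 4 of the 9 groups cover everything (all 126 combinations miss at least one item), so 5 is optimal.

5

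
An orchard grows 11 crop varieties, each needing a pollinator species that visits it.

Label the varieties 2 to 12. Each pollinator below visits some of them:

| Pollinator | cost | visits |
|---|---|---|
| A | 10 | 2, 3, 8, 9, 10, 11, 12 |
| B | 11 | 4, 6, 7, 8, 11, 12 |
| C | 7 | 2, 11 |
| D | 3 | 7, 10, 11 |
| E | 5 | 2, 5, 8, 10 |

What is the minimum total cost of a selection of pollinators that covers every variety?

26

A, B, E together cover every variety (A ∪ B ∪ E = {2, 3, 4, 5, 6, 7, 8, 9, 10, 11, 12}); total cost 10 + 11 + 5 = 26.
The greedy pick D, E, A, B costs 29; no covering selection beats 26.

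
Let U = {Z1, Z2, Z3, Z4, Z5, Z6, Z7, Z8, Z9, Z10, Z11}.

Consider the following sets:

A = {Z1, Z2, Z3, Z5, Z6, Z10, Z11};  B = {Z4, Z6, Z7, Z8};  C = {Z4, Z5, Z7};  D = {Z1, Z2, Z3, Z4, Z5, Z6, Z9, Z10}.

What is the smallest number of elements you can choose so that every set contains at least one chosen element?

2

The 2 elements {Z5, Z8} hit every set.
No single element lies in every set, so at least 2 are needed and 2 is optimal.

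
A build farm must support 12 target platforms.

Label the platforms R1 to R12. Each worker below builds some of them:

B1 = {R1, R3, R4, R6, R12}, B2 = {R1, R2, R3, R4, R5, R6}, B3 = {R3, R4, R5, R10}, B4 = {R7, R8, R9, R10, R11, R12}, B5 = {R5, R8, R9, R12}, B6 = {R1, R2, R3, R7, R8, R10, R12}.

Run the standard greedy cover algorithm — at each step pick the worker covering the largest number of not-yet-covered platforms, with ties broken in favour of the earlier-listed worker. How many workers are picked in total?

Greedy: pick B6 (covers 7 new) → pick B2 (covers 3 new) → pick B4 (covers 2 new). Total picks: 3.
(The true minimum cover uses only 2 workers, so greedy is not optimal here.)

3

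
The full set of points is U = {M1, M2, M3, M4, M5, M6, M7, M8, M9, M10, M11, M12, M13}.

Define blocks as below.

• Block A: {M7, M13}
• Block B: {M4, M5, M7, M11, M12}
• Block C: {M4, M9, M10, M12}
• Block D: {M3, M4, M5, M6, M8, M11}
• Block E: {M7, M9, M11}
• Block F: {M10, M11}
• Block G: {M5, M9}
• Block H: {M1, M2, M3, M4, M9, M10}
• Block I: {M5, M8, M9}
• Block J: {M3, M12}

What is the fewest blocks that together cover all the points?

4

A and B and D and H together: A ∪ B ∪ D ∪ H = {M1, M2, M3, M4, M5, M6, M7, M8, M9, M10, M11, M12, M13} — every point is covered.
No 3 of the 10 blocks cover everything (all 120 combinations miss at least one point), so 4 is optimal.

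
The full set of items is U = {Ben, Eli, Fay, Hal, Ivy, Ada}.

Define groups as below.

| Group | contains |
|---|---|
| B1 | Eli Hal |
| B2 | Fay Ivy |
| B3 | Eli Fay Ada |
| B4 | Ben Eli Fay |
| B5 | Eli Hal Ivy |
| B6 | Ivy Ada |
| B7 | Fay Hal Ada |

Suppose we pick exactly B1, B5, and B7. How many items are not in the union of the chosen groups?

Union of B1, B5, B7 = {Eli, Fay, Hal, Ivy, Ada}.
Not covered: Ben — 1 item.

1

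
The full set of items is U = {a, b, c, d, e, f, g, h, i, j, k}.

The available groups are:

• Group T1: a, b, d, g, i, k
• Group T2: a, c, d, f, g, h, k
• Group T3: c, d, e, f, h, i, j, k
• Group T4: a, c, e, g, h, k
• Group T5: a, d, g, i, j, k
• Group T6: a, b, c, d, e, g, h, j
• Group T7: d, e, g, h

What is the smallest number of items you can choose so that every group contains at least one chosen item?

Take T = {a, d}. Each listed group contains at least one of these, so T is a hitting set of size 2.
No single item lies in every group, so at least 2 are needed and 2 is optimal.

2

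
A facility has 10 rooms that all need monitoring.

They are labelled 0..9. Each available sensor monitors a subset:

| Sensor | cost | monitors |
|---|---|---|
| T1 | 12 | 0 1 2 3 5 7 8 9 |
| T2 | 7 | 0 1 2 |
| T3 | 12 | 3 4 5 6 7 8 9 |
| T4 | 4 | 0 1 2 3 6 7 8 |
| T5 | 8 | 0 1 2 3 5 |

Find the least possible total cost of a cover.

16

T3, T4 together cover every room (T3 ∪ T4 = {0, 1, 2, 3, 4, 5, 6, 7, 8, 9}); total cost 12 + 4 = 16.
No covering selection has total cost below 16.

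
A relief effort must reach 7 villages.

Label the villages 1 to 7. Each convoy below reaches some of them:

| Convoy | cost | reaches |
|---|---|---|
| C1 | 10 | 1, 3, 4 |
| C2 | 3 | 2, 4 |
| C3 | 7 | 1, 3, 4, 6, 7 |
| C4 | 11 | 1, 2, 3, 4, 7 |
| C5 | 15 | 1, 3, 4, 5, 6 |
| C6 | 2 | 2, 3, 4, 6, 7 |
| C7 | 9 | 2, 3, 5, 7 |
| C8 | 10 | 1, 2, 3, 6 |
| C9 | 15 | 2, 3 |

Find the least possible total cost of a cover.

C3, C7 together cover every village (C3 ∪ C7 = {1, 2, 3, 4, 5, 6, 7}); total cost 7 + 9 = 16.
The greedy pick C6, C3, C7 costs 18; no covering selection beats 16.

16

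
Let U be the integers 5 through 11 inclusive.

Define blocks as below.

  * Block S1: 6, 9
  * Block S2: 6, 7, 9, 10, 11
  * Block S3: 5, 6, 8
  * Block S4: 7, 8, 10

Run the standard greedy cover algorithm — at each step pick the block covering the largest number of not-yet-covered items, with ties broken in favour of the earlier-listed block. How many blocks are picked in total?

2

Greedy: pick S2 (covers 5 new) → pick S3 (covers 2 new). Total picks: 2.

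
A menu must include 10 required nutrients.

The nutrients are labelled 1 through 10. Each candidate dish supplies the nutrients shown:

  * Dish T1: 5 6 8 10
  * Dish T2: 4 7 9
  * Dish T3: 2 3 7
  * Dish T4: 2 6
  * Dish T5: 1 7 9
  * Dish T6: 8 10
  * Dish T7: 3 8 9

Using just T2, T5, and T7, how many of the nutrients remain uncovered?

4

Union of T2, T5, T7 = {1, 3, 4, 7, 8, 9}.
Not covered: 2, 5, 6, 10 — 4 nutrients.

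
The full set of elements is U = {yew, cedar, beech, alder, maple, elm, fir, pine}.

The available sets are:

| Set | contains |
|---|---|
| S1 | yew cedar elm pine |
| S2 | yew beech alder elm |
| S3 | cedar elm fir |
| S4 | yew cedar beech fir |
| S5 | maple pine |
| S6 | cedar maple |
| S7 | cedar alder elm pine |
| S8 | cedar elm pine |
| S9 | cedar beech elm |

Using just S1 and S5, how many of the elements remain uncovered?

3

Union of S1, S5 = {yew, cedar, maple, elm, pine}.
Not covered: beech, alder, fir — 3 elements.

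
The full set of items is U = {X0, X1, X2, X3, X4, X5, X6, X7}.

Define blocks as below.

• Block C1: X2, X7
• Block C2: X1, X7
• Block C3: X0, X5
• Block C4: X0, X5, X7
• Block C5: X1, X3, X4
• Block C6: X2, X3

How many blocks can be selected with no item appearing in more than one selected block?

3

C2, C3, C6 are pairwise disjoint (C2={X1,X7}; C3={X0,X5}; C6={X2,X3}).
Every remaining block overlaps one of these, and no 4 of the listed blocks are pairwise disjoint, so 3 is the maximum.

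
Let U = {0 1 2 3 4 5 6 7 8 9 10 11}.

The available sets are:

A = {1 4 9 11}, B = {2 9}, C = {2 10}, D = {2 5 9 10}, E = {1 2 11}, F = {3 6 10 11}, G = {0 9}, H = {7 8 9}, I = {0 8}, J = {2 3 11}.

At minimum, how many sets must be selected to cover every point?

A, D, F, G, and H cover everything between them: the union {0, 1, 2, 3, 4, 5, 6, 7, 8, 9, 10, 11} is all of U.
No 4 of the 10 sets cover everything (all 210 combinations miss at least one point), so 5 is optimal.

5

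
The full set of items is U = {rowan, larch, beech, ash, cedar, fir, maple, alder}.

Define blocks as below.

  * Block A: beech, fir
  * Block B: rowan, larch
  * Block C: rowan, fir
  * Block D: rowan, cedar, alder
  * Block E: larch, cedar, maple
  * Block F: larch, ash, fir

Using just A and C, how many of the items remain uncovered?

5

Union of A, C = {rowan, beech, fir}.
Not covered: larch, ash, cedar, maple, alder — 5 items.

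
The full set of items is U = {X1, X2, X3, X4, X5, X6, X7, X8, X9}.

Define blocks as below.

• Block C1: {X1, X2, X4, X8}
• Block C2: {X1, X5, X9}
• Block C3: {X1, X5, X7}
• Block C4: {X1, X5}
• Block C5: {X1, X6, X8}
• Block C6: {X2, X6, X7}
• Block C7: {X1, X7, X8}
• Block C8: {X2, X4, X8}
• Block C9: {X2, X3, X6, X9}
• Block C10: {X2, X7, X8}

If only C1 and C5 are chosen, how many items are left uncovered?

4

Union of C1, C5 = {X1, X2, X4, X6, X8}.
Not covered: X3, X5, X7, X9 — 4 items.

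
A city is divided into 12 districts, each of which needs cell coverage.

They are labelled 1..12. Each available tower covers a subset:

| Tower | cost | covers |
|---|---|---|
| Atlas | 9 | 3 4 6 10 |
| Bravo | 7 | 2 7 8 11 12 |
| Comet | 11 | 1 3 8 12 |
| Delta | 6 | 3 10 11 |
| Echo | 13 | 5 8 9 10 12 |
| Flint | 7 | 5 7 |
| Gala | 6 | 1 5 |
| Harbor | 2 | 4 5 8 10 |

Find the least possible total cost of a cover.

35

Atlas, Bravo, Echo, Gala together cover every district (Atlas ∪ Bravo ∪ Echo ∪ Gala = {1, 2, 3, 4, 5, 6, 7, 8, 9, 10, 11, 12}); total cost 9 + 7 + 13 + 6 = 35.
The greedy pick Harbor, Bravo, Atlas, Gala, Echo costs 37; no covering selection beats 35.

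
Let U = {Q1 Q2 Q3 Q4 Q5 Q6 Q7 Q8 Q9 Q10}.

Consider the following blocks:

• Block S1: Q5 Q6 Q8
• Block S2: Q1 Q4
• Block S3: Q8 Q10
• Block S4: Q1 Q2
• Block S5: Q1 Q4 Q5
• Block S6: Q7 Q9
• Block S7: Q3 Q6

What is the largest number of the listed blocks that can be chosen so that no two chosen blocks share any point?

4

S3, S4, S6, S7 are pairwise disjoint (S3={Q8,Q10}; S4={Q1,Q2}; S6={Q7,Q9}; S7={Q3,Q6}).
Every remaining block overlaps one of these, and no 5 of the listed blocks are pairwise disjoint, so 4 is the maximum.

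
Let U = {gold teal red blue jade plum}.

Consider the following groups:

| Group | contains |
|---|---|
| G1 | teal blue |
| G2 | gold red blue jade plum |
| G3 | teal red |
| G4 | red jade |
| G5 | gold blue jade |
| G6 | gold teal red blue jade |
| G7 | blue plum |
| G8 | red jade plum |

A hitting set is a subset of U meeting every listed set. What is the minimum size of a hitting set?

The 2 points {red, blue} hit every group.
The groups G4, G7 are pairwise disjoint, so any hitting set needs a separate point for each — at least 2. Hence 2 is optimal.

2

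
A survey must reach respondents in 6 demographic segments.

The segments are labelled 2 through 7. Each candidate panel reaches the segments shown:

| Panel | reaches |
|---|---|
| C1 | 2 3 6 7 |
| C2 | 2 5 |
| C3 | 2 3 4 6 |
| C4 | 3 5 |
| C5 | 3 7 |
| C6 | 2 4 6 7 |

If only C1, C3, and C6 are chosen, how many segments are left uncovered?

Union of C1, C3, C6 = {2, 3, 4, 6, 7}.
Not covered: 5 — 1 segment.

1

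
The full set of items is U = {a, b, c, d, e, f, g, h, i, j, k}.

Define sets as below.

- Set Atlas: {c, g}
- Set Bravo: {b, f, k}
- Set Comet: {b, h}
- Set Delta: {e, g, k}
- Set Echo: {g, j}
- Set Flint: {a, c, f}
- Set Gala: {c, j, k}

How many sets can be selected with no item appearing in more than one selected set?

3

Comet, Delta, Flint are pairwise disjoint (Comet={b,h}; Delta={e,g,k}; Flint={a,c,f}).
Every remaining set overlaps one of these, and no 4 of the listed sets are pairwise disjoint, so 3 is the maximum.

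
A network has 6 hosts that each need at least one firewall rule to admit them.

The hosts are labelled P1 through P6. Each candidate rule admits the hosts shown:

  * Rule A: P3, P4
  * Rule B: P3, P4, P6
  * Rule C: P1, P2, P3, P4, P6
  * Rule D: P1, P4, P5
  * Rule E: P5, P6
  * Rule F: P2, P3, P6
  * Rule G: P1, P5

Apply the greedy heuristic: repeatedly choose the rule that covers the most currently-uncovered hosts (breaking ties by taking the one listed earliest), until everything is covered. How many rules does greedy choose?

2

Greedy: pick C (covers 5 new) → pick D (covers 1 new). Total picks: 2.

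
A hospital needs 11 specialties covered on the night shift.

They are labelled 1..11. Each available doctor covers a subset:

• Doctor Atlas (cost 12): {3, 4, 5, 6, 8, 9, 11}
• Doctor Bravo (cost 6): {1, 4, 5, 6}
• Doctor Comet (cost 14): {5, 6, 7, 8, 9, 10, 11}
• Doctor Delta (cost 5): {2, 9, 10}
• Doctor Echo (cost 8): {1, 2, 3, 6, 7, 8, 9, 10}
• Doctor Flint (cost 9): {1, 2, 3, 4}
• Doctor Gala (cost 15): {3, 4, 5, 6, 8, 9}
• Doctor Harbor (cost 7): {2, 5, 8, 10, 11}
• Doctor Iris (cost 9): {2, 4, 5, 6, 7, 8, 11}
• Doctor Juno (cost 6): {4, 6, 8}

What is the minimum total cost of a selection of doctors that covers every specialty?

17

Echo, Iris together cover every specialty (Echo ∪ Iris = {1, 2, 3, 4, 5, 6, 7, 8, 9, 10, 11}); total cost 8 + 9 = 17.
The greedy pick Echo, Bravo, Harbor costs 21; no covering selection beats 17.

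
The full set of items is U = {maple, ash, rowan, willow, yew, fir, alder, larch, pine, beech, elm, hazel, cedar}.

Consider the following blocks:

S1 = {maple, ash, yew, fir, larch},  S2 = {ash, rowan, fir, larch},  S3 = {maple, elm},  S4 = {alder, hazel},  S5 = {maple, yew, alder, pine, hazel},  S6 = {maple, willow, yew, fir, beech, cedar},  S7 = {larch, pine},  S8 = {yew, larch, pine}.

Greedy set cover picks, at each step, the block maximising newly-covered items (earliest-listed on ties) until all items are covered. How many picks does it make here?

4

Greedy: pick S6 (covers 6 new) → pick S2 (covers 3 new) → pick S5 (covers 3 new) → pick S3 (covers 1 new). Total picks: 4.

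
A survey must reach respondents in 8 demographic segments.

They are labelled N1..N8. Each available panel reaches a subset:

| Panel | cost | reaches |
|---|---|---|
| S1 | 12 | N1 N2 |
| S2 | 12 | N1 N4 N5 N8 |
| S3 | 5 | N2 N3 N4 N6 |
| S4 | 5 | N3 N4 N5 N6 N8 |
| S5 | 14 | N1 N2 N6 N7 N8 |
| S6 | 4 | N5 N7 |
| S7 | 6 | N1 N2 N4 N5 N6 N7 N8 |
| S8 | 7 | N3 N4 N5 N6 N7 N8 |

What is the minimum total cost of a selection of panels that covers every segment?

11

S4, S7 together cover every segment (S4 ∪ S7 = {N1, N2, N3, N4, N5, N6, N7, N8}); total cost 5 + 6 = 11.
No covering selection has total cost below 11.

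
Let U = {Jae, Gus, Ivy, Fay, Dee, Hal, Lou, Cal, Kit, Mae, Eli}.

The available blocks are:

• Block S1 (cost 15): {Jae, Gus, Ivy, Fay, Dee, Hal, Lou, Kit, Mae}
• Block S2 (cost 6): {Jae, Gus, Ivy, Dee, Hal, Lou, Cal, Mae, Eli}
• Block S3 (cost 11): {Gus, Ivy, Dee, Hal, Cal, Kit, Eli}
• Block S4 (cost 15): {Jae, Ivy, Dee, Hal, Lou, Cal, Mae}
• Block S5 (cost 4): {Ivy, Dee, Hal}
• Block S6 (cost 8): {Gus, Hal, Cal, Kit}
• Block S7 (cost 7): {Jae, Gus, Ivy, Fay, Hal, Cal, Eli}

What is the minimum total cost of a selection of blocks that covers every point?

21

S1, S2 together cover every point (S1 ∪ S2 = {Jae, Gus, Ivy, Fay, Dee, Hal, Lou, Cal, Kit, Mae, Eli}); total cost 15 + 6 = 21.
No covering selection has total cost below 21.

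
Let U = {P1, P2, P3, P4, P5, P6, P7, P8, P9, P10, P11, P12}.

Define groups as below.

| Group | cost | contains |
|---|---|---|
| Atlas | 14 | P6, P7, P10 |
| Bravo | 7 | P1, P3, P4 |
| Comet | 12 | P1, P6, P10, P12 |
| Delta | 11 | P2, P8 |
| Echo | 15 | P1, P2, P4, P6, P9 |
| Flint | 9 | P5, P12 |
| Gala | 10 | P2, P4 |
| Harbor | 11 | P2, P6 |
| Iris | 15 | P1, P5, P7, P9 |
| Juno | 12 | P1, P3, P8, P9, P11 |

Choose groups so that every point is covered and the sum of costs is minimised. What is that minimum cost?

Atlas, Flint, Gala, Juno together cover every point (Atlas ∪ Flint ∪ Gala ∪ Juno = {P1, P2, P3, P4, P5, P6, P7, P8, P9, P10, P11, P12}); total cost 14 + 9 + 10 + 12 = 45.
The greedy pick Bravo, Comet, Juno, Iris, Gala costs 56; no covering selection beats 45.

45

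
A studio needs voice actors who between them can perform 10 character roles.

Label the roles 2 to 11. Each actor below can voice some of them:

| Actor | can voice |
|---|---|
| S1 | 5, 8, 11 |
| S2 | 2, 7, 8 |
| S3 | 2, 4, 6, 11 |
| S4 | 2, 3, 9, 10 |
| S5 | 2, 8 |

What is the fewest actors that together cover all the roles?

S1 and S2 and S3 and S4 together: S1 ∪ S2 ∪ S3 ∪ S4 = {2, 3, 4, 5, 6, 7, 8, 9, 10, 11} — every role is covered.
Only S2 contains 7, so S2 is forced; the remaining 7 roles need at least 3 more actors (each remaining actor adds at most 3) — so at least 4 actors are needed, and 4 is optimal.

4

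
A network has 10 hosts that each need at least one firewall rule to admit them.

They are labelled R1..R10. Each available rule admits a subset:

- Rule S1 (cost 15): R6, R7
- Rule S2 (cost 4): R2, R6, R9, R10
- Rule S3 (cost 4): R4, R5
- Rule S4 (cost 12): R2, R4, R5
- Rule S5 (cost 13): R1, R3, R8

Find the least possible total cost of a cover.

S1, S2, S3, S5 together cover every host (S1 ∪ S2 ∪ S3 ∪ S5 = {R1, R2, R3, R4, R5, R6, R7, R8, R9, R10}); total cost 15 + 4 + 4 + 13 = 36.
No covering selection has total cost below 36.

36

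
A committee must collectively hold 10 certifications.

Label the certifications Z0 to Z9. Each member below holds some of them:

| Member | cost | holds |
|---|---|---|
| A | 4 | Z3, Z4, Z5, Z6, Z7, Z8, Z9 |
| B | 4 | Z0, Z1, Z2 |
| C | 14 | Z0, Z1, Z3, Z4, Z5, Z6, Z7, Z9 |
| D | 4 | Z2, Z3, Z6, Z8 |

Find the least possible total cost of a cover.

A, B together cover every certification (A ∪ B = {Z0, Z1, Z2, Z3, Z4, Z5, Z6, Z7, Z8, Z9}); total cost 4 + 4 = 8.
No covering selection has total cost below 8.

8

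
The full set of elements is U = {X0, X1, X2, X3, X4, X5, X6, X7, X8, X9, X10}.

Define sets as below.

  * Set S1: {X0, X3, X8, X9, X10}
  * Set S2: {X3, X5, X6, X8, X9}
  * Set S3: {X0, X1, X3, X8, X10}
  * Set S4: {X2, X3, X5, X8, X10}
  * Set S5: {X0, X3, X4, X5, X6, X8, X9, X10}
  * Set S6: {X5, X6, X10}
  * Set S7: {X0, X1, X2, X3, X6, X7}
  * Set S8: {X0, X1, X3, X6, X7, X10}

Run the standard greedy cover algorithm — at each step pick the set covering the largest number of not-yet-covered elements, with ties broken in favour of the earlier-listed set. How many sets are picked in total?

2

Greedy: pick S5 (covers 8 new) → pick S7 (covers 3 new). Total picks: 2.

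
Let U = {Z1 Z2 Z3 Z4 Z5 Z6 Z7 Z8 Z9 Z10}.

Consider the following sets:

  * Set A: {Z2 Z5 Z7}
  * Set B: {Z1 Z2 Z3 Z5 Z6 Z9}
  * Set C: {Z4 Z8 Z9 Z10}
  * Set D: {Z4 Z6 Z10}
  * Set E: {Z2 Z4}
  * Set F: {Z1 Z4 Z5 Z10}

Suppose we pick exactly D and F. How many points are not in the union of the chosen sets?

Union of D, F = {Z1, Z4, Z5, Z6, Z10}.
Not covered: Z2, Z3, Z7, Z8, Z9 — 5 points.

5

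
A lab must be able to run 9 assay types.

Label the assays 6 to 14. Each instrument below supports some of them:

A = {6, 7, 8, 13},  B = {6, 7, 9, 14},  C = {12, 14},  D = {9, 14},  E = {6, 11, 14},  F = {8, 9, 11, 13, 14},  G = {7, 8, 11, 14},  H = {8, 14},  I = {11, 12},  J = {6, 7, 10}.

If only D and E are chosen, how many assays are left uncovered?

5

Union of D, E = {6, 9, 11, 14}.
Not covered: 7, 8, 10, 12, 13 — 5 assays.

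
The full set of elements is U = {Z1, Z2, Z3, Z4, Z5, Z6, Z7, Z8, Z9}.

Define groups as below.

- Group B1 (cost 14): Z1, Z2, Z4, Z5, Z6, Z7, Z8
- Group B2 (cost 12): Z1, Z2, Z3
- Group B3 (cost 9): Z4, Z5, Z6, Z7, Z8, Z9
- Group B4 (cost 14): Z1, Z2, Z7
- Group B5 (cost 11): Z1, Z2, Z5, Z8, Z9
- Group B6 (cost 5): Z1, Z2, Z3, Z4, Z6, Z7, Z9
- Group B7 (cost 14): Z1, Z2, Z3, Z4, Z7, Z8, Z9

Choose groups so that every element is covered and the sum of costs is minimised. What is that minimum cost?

14

B3, B6 together cover every element (B3 ∪ B6 = {Z1, Z2, Z3, Z4, Z5, Z6, Z7, Z8, Z9}); total cost 9 + 5 = 14.
No covering selection has total cost below 14.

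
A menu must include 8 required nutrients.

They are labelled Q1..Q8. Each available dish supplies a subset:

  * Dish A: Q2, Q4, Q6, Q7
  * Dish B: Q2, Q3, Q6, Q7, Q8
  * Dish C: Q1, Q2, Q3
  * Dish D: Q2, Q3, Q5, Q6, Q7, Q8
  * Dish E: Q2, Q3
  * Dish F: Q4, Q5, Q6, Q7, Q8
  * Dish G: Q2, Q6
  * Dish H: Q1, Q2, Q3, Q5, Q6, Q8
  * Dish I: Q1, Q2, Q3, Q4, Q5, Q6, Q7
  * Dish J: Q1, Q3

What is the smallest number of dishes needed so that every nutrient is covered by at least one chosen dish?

2

Take {H, I}. Their union is {Q1, Q2, Q3, Q4, Q5, Q6, Q7, Q8}, which is all 8 nutrients.
No single dish has all 8 nutrients (the largest, I, has 7), so 2 is optimal.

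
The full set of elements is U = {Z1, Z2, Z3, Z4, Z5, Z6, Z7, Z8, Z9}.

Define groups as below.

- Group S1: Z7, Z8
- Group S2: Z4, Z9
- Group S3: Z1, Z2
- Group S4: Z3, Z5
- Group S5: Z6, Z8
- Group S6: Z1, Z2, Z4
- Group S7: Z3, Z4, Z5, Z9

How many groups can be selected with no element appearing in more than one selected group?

S1, S2, S3, S4 are pairwise disjoint (S1={Z7,Z8}; S2={Z4,Z9}; S3={Z1,Z2}; S4={Z3,Z5}).
Every remaining group overlaps one of these, and no 5 of the listed groups are pairwise disjoint, so 4 is the maximum.

4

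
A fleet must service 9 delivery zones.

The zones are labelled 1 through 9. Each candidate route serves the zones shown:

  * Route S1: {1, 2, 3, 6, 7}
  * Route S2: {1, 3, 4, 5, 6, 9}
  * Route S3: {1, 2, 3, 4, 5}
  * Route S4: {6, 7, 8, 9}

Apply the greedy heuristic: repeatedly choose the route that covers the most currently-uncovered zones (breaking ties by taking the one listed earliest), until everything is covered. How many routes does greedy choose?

Greedy: pick S2 (covers 6 new) → pick S1 (covers 2 new) → pick S4 (covers 1 new). Total picks: 3.
(The true minimum cover uses only 2 routes, so greedy is not optimal here.)

3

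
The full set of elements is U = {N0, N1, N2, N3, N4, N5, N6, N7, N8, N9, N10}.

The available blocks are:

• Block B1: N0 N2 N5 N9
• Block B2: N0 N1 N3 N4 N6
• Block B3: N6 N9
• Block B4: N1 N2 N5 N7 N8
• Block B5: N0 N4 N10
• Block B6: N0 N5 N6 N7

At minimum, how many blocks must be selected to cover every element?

4

B1, B2, B4, and B5 cover everything between them: the union {N0, N1, N2, N3, N4, N5, N6, N7, N8, N9, N10} is all of U.
No 3 of the 6 blocks cover everything (all 20 combinations miss at least one element), so 4 is optimal.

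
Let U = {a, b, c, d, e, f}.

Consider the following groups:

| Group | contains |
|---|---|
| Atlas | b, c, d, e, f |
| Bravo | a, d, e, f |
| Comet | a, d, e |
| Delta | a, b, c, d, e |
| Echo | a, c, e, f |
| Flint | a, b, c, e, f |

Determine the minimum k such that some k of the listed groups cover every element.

2

Atlas and Flint together: Atlas ∪ Flint = {a, b, c, d, e, f} — every element is covered.
No single group has all 6 elements (the largest, Atlas, has 5), so 2 is optimal.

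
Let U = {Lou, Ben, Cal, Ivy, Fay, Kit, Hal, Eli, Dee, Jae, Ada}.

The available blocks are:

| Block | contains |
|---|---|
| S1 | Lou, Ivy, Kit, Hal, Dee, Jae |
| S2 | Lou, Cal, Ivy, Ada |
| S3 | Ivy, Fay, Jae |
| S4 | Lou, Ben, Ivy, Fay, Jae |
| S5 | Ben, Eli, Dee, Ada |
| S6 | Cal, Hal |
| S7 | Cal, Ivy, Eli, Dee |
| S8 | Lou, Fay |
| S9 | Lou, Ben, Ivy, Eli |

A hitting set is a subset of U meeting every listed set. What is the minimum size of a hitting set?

4

Take H = {Lou, Ben, Cal, Ivy}. Each listed block contains at least one of these, so H is a hitting set of size 4.
No choice of 3 elements meets every block, so 4 is the minimum.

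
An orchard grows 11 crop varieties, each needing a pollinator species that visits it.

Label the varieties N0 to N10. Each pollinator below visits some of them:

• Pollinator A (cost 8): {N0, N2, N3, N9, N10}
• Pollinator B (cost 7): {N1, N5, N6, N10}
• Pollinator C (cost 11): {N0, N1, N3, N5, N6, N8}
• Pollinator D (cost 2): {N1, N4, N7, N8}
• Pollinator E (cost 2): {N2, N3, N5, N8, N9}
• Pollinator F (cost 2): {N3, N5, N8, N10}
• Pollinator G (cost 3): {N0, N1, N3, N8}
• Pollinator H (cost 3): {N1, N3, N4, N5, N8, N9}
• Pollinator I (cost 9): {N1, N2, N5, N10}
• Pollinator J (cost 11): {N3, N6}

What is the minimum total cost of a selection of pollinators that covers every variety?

B, D, E, G together cover every variety (B ∪ D ∪ E ∪ G = {N0, N1, N2, N3, N4, N5, N6, N7, N8, N9, N10}); total cost 7 + 2 + 2 + 3 = 14.
The greedy pick E, D, F, G, B costs 16; no covering selection beats 14.

14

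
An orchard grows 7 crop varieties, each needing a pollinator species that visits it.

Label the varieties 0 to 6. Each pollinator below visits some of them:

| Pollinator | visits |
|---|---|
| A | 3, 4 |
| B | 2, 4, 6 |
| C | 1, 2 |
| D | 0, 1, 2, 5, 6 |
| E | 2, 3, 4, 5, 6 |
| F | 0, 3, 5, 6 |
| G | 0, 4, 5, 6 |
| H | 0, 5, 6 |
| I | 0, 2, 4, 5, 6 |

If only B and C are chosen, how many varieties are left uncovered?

Union of B, C = {1, 2, 4, 6}.
Not covered: 0, 3, 5 — 3 varieties.

3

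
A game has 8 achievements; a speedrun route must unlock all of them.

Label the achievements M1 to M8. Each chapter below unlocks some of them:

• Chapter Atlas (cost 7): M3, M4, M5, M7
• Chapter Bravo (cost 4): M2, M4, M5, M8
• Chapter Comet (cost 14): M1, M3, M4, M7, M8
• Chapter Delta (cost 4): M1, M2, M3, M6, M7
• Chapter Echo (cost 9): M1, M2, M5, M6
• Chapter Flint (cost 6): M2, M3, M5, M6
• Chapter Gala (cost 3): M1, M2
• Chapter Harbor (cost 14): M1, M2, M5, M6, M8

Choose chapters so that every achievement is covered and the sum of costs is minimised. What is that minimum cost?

8

Bravo, Delta together cover every achievement (Bravo ∪ Delta = {M1, M2, M3, M4, M5, M6, M7, M8}); total cost 4 + 4 = 8.
No covering selection has total cost below 8.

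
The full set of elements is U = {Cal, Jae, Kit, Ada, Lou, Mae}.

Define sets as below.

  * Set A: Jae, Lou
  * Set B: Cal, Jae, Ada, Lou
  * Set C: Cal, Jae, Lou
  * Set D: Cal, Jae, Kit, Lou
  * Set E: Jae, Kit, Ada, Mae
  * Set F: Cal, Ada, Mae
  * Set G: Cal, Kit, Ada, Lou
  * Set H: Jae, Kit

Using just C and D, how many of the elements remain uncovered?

2

Union of C, D = {Cal, Jae, Kit, Lou}.
Not covered: Ada, Mae — 2 elements.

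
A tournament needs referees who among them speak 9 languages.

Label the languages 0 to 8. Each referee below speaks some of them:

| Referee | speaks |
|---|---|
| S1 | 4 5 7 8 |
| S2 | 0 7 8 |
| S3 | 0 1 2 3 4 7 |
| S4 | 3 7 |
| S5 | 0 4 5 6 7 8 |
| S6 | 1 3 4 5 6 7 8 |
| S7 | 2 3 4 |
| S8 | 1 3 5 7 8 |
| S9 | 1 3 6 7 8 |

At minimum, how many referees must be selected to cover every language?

Take {S3, S5}. Their union is {0, 1, 2, 3, 4, 5, 6, 7, 8}, which is all 9 languages.
No single referee has all 9 languages (the largest, S6, has 7), so 2 is optimal.

2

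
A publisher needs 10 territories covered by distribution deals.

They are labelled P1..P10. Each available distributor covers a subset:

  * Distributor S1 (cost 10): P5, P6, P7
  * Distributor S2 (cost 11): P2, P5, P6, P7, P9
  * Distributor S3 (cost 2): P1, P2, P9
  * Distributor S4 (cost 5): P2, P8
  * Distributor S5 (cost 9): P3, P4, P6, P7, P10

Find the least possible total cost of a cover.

26

S1, S3, S4, S5 together cover every territory (S1 ∪ S3 ∪ S4 ∪ S5 = {P1, P2, P3, P4, P5, P6, P7, P8, P9, P10}); total cost 10 + 2 + 5 + 9 = 26.
No covering selection has total cost below 26.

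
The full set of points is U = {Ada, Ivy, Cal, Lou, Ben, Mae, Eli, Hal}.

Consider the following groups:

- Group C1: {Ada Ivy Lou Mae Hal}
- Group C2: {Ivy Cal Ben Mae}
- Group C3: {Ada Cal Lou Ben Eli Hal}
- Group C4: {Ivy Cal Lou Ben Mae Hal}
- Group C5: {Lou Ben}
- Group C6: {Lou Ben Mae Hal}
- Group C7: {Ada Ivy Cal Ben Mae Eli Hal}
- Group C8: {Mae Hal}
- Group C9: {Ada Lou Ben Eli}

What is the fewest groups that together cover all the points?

C1 and C3 together: C1 ∪ C3 = {Ada, Ivy, Cal, Lou, Ben, Mae, Eli, Hal} — every point is covered.
No single group has all 8 points (the largest, C7, has 7), so 2 is optimal.

2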